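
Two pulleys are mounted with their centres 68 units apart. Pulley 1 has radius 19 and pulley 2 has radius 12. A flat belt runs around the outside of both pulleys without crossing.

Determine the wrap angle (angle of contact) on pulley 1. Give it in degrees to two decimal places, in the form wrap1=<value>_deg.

wrap1=191.82_deg

open belt: β = asin((r2−r1)/C) = asin(-7/68) = -5.9086°
wrap1 = π − 2β = 191.8171°
wrap2 = π + 2β = 168.1829°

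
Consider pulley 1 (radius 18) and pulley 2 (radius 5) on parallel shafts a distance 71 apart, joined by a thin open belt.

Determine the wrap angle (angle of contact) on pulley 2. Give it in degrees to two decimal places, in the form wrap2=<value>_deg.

wrap2=158.90_deg

open belt: β = asin((r2−r1)/C) = asin(-13/71) = -10.5503°
wrap1 = π − 2β = 201.1006°
wrap2 = π + 2β = 158.8994°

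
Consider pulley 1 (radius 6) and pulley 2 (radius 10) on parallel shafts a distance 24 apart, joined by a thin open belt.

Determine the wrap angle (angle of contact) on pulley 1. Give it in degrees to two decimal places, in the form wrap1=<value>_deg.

open belt: β = asin((r2−r1)/C) = asin(4/24) = 9.5941°
wrap1 = π − 2β = 160.8119°
wrap2 = π + 2β = 199.1881°

wrap1=160.81_deg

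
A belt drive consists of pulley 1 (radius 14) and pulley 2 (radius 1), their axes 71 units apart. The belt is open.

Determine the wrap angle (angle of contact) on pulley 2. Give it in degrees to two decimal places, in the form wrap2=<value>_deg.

wrap2=158.90_deg

open belt: β = asin((r2−r1)/C) = asin(-13/71) = -10.5503°
wrap1 = π − 2β = 201.1006°
wrap2 = π + 2β = 158.8994°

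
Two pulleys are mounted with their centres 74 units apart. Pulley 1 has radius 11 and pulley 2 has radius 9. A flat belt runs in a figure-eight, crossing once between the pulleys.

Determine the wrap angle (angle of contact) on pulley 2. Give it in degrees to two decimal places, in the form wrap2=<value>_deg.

wrap2=211.36_deg

crossed belt: β = asin((r1+r2)/C) = asin(20/74) = 15.6804°
wrap1 = wrap2 = π + 2β = 211.3607°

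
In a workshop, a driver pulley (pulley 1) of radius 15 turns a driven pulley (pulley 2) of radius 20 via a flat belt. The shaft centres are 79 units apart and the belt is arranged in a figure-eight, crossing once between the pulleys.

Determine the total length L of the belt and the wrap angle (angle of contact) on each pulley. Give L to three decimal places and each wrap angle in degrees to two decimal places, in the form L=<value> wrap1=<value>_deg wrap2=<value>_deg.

L=283.732 wrap1=232.60_deg wrap2=232.60_deg

crossed belt: β = asin((r1+r2)/C) = asin(35/79) = 26.2979°
wrap1 = wrap2 = π + 2β = 232.5958°
tangent length = C·cosβ = 70.8237
L = (r1+r2)·wrap + 2·C·cosβ = 35·4.0596 + 2·70.8237 = 283.7321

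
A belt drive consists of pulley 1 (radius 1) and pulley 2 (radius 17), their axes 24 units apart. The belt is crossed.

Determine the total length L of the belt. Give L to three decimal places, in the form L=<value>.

L=118.828

crossed belt: β = asin((r1+r2)/C) = asin(18/24) = 48.5904°
wrap1 = wrap2 = π + 2β = 277.1808°
tangent length = C·cosβ = 15.8745
L = (r1+r2)·wrap + 2·C·cosβ = 18·4.8377 + 2·15.8745 = 118.8279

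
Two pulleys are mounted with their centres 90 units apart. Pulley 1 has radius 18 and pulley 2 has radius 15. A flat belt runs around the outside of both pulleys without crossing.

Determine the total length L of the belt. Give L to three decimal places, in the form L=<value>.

L=283.773

open belt: β = asin((r2−r1)/C) = asin(-3/90) = -1.9102°
wrap1 = π − 2β = 183.8204°
wrap2 = π + 2β = 176.1796°
tangent length = C·cosβ = 89.9500
L = r1·wrap1 + r2·wrap2 + 2·C·cosβ = 18·3.2083 + 15·3.0749 + 2·89.9500 = 283.7726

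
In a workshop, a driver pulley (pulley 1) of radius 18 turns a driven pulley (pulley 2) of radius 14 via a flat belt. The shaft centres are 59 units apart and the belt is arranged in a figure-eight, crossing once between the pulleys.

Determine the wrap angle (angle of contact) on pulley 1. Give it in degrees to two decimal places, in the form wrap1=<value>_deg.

wrap1=245.69_deg

crossed belt: β = asin((r1+r2)/C) = asin(32/59) = 32.8453°
wrap1 = wrap2 = π + 2β = 245.6906°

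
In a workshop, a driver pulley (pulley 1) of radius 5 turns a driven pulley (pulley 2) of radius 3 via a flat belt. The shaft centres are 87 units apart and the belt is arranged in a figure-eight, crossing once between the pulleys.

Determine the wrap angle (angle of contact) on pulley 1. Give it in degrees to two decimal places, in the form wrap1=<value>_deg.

wrap1=190.55_deg

crossed belt: β = asin((r1+r2)/C) = asin(8/87) = 5.2760°
wrap1 = wrap2 = π + 2β = 190.5521°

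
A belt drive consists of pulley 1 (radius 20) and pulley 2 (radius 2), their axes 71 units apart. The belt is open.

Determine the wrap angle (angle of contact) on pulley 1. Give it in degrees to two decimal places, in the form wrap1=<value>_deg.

wrap1=209.37_deg

open belt: β = asin((r2−r1)/C) = asin(-18/71) = -14.6860°
wrap1 = π − 2β = 209.3719°
wrap2 = π + 2β = 150.6281°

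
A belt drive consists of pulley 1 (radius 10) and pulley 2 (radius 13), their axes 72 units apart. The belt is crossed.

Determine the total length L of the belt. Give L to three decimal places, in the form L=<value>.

crossed belt: β = asin((r1+r2)/C) = asin(23/72) = 18.6293°
wrap1 = wrap2 = π + 2β = 217.2587°
tangent length = C·cosβ = 68.2276
L = (r1+r2)·wrap + 2·C·cosβ = 23·3.7919 + 2·68.2276 = 223.6683

L=223.668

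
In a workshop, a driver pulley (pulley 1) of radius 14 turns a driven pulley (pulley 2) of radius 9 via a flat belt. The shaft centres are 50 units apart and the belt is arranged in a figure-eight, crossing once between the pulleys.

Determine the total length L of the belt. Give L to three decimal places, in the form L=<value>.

L=183.036

crossed belt: β = asin((r1+r2)/C) = asin(23/50) = 27.3871°
wrap1 = wrap2 = π + 2β = 234.7742°
tangent length = C·cosβ = 44.3959
L = (r1+r2)·wrap + 2·C·cosβ = 23·4.0976 + 2·44.3959 = 183.0363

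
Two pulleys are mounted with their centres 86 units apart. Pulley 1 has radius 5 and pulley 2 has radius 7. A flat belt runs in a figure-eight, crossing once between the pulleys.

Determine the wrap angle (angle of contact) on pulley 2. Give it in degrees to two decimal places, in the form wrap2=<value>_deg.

wrap2=196.04_deg

crossed belt: β = asin((r1+r2)/C) = asin(12/86) = 8.0209°
wrap1 = wrap2 = π + 2β = 196.0419°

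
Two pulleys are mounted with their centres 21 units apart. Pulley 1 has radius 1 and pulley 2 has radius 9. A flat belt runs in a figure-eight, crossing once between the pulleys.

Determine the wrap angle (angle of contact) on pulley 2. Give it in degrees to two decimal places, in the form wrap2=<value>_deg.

crossed belt: β = asin((r1+r2)/C) = asin(10/21) = 28.4369°
wrap1 = wrap2 = π + 2β = 236.8738°

wrap2=236.87_deg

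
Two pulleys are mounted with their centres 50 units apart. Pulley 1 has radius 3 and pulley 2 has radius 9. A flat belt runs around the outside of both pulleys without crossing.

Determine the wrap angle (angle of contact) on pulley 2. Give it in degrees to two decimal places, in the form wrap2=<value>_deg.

open belt: β = asin((r2−r1)/C) = asin(6/50) = 6.8921°
wrap1 = π − 2β = 166.2158°
wrap2 = π + 2β = 193.7842°

wrap2=193.78_deg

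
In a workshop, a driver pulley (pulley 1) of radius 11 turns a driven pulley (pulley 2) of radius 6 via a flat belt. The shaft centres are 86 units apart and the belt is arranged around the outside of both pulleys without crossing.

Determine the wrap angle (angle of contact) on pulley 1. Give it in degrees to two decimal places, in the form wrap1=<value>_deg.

open belt: β = asin((r2−r1)/C) = asin(-5/86) = -3.3330°
wrap1 = π − 2β = 186.6661°
wrap2 = π + 2β = 173.3339°

wrap1=186.67_deg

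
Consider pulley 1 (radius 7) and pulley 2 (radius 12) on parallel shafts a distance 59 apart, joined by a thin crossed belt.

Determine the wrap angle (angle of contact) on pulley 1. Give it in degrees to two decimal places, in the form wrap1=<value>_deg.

wrap1=217.57_deg

crossed belt: β = asin((r1+r2)/C) = asin(19/59) = 18.7860°
wrap1 = wrap2 = π + 2β = 217.5719°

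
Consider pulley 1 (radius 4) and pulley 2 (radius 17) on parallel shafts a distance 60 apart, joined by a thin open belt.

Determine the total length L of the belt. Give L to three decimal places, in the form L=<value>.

L=188.801

open belt: β = asin((r2−r1)/C) = asin(13/60) = 12.5133°
wrap1 = π − 2β = 154.9733°
wrap2 = π + 2β = 205.0267°
tangent length = C·cosβ = 58.5747
L = r1·wrap1 + r2·wrap2 + 2·C·cosβ = 4·2.7048 + 17·3.5784 + 2·58.5747 = 188.8013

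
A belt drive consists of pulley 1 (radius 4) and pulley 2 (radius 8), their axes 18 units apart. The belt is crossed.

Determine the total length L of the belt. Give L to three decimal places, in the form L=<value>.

L=82.045

crossed belt: β = asin((r1+r2)/C) = asin(12/18) = 41.8103°
wrap1 = wrap2 = π + 2β = 263.6206°
tangent length = C·cosβ = 13.4164
L = (r1+r2)·wrap + 2·C·cosβ = 12·4.6010 + 2·13.4164 = 82.0454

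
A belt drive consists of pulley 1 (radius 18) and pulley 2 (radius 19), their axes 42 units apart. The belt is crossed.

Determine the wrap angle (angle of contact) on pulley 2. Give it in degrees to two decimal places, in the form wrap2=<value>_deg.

crossed belt: β = asin((r1+r2)/C) = asin(37/42) = 61.7575°
wrap1 = wrap2 = π + 2β = 303.5149°

wrap2=303.51_deg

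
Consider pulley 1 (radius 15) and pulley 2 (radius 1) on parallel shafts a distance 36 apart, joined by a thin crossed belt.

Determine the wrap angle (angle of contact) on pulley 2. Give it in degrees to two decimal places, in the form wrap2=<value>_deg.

wrap2=232.78_deg

crossed belt: β = asin((r1+r2)/C) = asin(16/36) = 26.3878°
wrap1 = wrap2 = π + 2β = 232.7756°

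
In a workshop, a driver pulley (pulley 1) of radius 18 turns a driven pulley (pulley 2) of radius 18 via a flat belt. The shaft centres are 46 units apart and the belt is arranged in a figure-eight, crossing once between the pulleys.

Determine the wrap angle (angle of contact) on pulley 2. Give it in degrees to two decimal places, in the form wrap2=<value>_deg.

crossed belt: β = asin((r1+r2)/C) = asin(36/46) = 51.5000°
wrap1 = wrap2 = π + 2β = 283.0001°

wrap2=283.00_deg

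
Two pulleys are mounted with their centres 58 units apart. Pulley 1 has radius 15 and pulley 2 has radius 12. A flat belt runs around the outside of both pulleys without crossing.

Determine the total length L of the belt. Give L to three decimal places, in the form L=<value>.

L=200.978

open belt: β = asin((r2−r1)/C) = asin(-3/58) = -2.9649°
wrap1 = π − 2β = 185.9298°
wrap2 = π + 2β = 174.0702°
tangent length = C·cosβ = 57.9224
L = r1·wrap1 + r2·wrap2 + 2·C·cosβ = 15·3.2451 + 12·3.0381 + 2·57.9224 = 200.9782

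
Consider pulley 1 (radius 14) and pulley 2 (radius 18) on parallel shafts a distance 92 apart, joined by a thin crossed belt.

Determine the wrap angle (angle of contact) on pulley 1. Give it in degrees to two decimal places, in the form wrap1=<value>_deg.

crossed belt: β = asin((r1+r2)/C) = asin(32/92) = 20.3544°
wrap1 = wrap2 = π + 2β = 220.7088°

wrap1=220.71_deg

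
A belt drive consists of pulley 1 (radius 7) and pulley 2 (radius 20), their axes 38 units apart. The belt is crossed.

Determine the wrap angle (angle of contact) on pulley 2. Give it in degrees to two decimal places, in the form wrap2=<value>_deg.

crossed belt: β = asin((r1+r2)/C) = asin(27/38) = 45.2778°
wrap1 = wrap2 = π + 2β = 270.5555°

wrap2=270.56_deg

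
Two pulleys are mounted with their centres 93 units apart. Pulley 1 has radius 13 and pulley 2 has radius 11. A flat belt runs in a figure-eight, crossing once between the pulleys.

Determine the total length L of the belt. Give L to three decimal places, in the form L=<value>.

L=267.627

crossed belt: β = asin((r1+r2)/C) = asin(24/93) = 14.9552°
wrap1 = wrap2 = π + 2β = 209.9105°
tangent length = C·cosβ = 89.8499
L = (r1+r2)·wrap + 2·C·cosβ = 24·3.6636 + 2·89.8499 = 267.6269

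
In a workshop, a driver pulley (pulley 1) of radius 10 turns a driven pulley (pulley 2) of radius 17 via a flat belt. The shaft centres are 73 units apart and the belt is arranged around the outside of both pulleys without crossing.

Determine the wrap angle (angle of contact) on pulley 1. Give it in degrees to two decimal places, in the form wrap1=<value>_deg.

open belt: β = asin((r2−r1)/C) = asin(7/73) = 5.5026°
wrap1 = π − 2β = 168.9949°
wrap2 = π + 2β = 191.0051°

wrap1=168.99_deg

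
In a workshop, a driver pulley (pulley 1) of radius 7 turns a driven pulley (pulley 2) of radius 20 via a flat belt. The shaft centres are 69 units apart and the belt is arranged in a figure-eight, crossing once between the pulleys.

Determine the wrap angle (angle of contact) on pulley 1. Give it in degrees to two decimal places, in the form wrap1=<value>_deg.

wrap1=226.07_deg

crossed belt: β = asin((r1+r2)/C) = asin(27/69) = 23.0357°
wrap1 = wrap2 = π + 2β = 226.0714°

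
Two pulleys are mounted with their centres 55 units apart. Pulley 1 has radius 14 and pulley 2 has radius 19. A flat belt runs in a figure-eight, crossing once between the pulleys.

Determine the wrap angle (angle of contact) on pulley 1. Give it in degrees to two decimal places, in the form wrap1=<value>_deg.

wrap1=253.74_deg

crossed belt: β = asin((r1+r2)/C) = asin(33/55) = 36.8699°
wrap1 = wrap2 = π + 2β = 253.7398°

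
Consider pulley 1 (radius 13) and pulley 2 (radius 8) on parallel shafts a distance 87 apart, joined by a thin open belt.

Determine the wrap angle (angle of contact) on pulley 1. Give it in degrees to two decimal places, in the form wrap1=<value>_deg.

wrap1=186.59_deg

open belt: β = asin((r2−r1)/C) = asin(-5/87) = -3.2947°
wrap1 = π − 2β = 186.5894°
wrap2 = π + 2β = 173.4106°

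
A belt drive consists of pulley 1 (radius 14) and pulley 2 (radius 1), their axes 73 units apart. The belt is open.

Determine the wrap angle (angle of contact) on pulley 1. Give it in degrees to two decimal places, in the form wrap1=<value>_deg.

open belt: β = asin((r2−r1)/C) = asin(-13/73) = -10.2581°
wrap1 = π − 2β = 200.5161°
wrap2 = π + 2β = 159.4839°

wrap1=200.52_deg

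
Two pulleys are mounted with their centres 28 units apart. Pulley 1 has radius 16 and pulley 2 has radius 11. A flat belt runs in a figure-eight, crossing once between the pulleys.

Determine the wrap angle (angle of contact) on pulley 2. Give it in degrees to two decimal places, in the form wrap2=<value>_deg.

crossed belt: β = asin((r1+r2)/C) = asin(27/28) = 74.6411°
wrap1 = wrap2 = π + 2β = 329.2822°

wrap2=329.28_deg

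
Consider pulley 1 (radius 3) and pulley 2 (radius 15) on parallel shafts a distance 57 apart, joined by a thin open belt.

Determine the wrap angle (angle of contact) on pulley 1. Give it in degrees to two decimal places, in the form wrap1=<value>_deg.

wrap1=155.69_deg

open belt: β = asin((r2−r1)/C) = asin(12/57) = 12.1532°
wrap1 = π − 2β = 155.6936°
wrap2 = π + 2β = 204.3064°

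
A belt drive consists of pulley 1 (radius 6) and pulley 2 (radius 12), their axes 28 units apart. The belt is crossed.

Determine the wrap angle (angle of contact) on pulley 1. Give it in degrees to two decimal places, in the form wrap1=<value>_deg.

wrap1=260.01_deg

crossed belt: β = asin((r1+r2)/C) = asin(18/28) = 40.0052°
wrap1 = wrap2 = π + 2β = 260.0104°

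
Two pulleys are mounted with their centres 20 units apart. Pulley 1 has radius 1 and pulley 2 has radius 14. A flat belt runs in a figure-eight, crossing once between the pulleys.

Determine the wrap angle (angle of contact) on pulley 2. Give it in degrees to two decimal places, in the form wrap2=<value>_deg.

crossed belt: β = asin((r1+r2)/C) = asin(15/20) = 48.5904°
wrap1 = wrap2 = π + 2β = 277.1808°

wrap2=277.18_deg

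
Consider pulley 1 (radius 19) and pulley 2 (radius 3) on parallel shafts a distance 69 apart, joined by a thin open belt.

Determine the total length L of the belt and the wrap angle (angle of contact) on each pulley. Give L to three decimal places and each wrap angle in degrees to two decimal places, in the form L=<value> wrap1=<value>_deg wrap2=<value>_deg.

L=210.842 wrap1=206.82_deg wrap2=153.18_deg

open belt: β = asin((r2−r1)/C) = asin(-16/69) = -13.4080°
wrap1 = π − 2β = 206.8160°
wrap2 = π + 2β = 153.1840°
tangent length = C·cosβ = 67.1193
L = r1·wrap1 + r2·wrap2 + 2·C·cosβ = 19·3.6096 + 3·2.6736 + 2·67.1193 = 210.8421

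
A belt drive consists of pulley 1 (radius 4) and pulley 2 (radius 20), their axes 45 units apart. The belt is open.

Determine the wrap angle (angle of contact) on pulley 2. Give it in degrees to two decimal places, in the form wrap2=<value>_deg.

open belt: β = asin((r2−r1)/C) = asin(16/45) = 20.8275°
wrap1 = π − 2β = 138.3450°
wrap2 = π + 2β = 221.6550°

wrap2=221.65_deg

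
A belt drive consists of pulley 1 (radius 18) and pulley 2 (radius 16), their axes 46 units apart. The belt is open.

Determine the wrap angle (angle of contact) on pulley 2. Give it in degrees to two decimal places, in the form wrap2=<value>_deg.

wrap2=175.02_deg

open belt: β = asin((r2−r1)/C) = asin(-2/46) = -2.4919°
wrap1 = π − 2β = 184.9838°
wrap2 = π + 2β = 175.0162°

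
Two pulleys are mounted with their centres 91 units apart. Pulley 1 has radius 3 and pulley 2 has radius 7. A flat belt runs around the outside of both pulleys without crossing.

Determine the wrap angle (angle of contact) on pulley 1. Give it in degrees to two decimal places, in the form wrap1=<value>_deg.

wrap1=174.96_deg

open belt: β = asin((r2−r1)/C) = asin(4/91) = 2.5193°
wrap1 = π − 2β = 174.9614°
wrap2 = π + 2β = 185.0386°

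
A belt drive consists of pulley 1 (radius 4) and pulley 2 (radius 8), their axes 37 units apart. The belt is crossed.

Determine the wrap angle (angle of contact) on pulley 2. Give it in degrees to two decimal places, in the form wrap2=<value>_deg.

wrap2=217.85_deg

crossed belt: β = asin((r1+r2)/C) = asin(12/37) = 18.9246°
wrap1 = wrap2 = π + 2β = 217.8493°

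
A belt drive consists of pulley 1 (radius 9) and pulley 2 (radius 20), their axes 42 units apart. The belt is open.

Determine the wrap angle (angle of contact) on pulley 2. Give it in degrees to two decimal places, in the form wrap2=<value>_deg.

wrap2=210.37_deg

open belt: β = asin((r2−r1)/C) = asin(11/42) = 15.1831°
wrap1 = π − 2β = 149.6338°
wrap2 = π + 2β = 210.3662°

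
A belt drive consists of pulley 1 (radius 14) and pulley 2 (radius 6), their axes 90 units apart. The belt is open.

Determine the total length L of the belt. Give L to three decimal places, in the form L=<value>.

L=243.543

open belt: β = asin((r2−r1)/C) = asin(-8/90) = -5.0997°
wrap1 = π − 2β = 190.1994°
wrap2 = π + 2β = 169.8006°
tangent length = C·cosβ = 89.6437
L = r1·wrap1 + r2·wrap2 + 2·C·cosβ = 14·3.3196 + 6·2.9636 + 2·89.6437 = 243.5434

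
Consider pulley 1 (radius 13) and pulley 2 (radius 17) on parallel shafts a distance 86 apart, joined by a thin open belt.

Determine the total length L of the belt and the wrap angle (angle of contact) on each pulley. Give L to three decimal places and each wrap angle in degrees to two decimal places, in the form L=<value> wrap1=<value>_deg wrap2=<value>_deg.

L=266.434 wrap1=174.67_deg wrap2=185.33_deg

open belt: β = asin((r2−r1)/C) = asin(4/86) = 2.6659°
wrap1 = π − 2β = 174.6682°
wrap2 = π + 2β = 185.3318°
tangent length = C·cosβ = 85.9069
L = r1·wrap1 + r2·wrap2 + 2·C·cosβ = 13·3.0485 + 17·3.2346 + 2·85.9069 = 266.4339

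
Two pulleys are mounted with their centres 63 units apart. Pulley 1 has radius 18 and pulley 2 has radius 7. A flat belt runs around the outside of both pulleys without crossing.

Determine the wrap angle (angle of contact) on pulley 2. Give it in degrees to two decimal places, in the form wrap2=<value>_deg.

wrap2=159.89_deg

open belt: β = asin((r2−r1)/C) = asin(-11/63) = -10.0556°
wrap1 = π − 2β = 200.1111°
wrap2 = π + 2β = 159.8889°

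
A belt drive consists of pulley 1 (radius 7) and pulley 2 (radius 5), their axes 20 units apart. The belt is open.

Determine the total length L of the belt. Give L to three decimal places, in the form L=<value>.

open belt: β = asin((r2−r1)/C) = asin(-2/20) = -5.7392°
wrap1 = π − 2β = 191.4783°
wrap2 = π + 2β = 168.5217°
tangent length = C·cosβ = 19.8997
L = r1·wrap1 + r2·wrap2 + 2·C·cosβ = 7·3.3419 + 5·2.9413 + 2·19.8997 = 77.8993

L=77.899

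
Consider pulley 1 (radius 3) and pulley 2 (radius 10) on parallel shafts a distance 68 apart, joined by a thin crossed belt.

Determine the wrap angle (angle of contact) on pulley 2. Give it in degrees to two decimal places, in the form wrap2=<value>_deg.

crossed belt: β = asin((r1+r2)/C) = asin(13/68) = 11.0214°
wrap1 = wrap2 = π + 2β = 202.0429°

wrap2=202.04_deg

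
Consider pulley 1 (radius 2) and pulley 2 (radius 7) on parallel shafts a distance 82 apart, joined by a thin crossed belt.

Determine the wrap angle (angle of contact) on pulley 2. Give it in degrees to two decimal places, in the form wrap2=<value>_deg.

crossed belt: β = asin((r1+r2)/C) = asin(9/82) = 6.3013°
wrap1 = wrap2 = π + 2β = 192.6025°

wrap2=192.60_deg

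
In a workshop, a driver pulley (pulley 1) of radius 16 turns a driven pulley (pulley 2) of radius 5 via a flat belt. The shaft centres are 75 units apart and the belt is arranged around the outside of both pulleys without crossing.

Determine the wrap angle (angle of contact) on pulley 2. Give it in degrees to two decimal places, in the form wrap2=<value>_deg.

open belt: β = asin((r2−r1)/C) = asin(-11/75) = -8.4338°
wrap1 = π − 2β = 196.8676°
wrap2 = π + 2β = 163.1324°

wrap2=163.13_deg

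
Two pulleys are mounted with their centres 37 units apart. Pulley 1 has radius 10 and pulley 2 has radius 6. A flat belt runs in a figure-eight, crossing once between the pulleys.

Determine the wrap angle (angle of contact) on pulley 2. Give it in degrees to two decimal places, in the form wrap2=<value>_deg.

crossed belt: β = asin((r1+r2)/C) = asin(16/37) = 25.6220°
wrap1 = wrap2 = π + 2β = 231.2441°

wrap2=231.24_deg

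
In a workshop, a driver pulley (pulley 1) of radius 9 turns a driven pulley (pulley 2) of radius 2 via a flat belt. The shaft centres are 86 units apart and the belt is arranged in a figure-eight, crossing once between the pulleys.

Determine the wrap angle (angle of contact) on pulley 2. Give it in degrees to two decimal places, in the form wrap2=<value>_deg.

crossed belt: β = asin((r1+r2)/C) = asin(11/86) = 7.3487°
wrap1 = wrap2 = π + 2β = 194.6973°

wrap2=194.70_deg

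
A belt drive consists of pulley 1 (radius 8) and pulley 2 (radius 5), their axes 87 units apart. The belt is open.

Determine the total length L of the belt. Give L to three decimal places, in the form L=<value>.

open belt: β = asin((r2−r1)/C) = asin(-3/87) = -1.9761°
wrap1 = π − 2β = 183.9522°
wrap2 = π + 2β = 176.0478°
tangent length = C·cosβ = 86.9483
L = r1·wrap1 + r2·wrap2 + 2·C·cosβ = 8·3.2106 + 5·3.0726 + 2·86.9483 = 214.9442

L=214.944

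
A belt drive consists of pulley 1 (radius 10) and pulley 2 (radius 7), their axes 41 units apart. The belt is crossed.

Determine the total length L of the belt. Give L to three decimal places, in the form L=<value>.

crossed belt: β = asin((r1+r2)/C) = asin(17/41) = 24.4963°
wrap1 = wrap2 = π + 2β = 228.9926°
tangent length = C·cosβ = 37.3095
L = (r1+r2)·wrap + 2·C·cosβ = 17·3.9967 + 2·37.3095 = 142.5625

L=142.562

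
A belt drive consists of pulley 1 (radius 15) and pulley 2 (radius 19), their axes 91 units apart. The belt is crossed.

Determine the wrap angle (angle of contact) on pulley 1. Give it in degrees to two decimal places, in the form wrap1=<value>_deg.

wrap1=223.88_deg

crossed belt: β = asin((r1+r2)/C) = asin(34/91) = 21.9394°
wrap1 = wrap2 = π + 2β = 223.8789°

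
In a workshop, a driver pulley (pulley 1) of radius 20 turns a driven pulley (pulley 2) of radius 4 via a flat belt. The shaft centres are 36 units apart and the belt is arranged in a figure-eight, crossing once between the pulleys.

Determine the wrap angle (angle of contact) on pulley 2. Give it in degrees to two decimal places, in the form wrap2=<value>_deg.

crossed belt: β = asin((r1+r2)/C) = asin(24/36) = 41.8103°
wrap1 = wrap2 = π + 2β = 263.6206°

wrap2=263.62_deg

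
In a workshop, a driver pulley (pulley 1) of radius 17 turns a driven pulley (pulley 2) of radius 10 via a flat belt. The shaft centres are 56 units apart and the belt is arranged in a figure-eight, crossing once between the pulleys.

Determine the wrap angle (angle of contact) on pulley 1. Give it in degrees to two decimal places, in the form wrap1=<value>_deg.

crossed belt: β = asin((r1+r2)/C) = asin(27/56) = 28.8254°
wrap1 = wrap2 = π + 2β = 237.6509°

wrap1=237.65_deg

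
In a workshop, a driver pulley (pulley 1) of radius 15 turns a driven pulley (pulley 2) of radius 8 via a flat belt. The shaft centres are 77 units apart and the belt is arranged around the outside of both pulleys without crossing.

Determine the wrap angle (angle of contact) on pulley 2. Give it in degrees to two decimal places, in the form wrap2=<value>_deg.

wrap2=169.57_deg

open belt: β = asin((r2−r1)/C) = asin(-7/77) = -5.2159°
wrap1 = π − 2β = 190.4318°
wrap2 = π + 2β = 169.5682°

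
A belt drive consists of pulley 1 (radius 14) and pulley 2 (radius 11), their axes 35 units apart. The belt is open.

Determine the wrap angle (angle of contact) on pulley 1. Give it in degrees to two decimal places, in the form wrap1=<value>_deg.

open belt: β = asin((r2−r1)/C) = asin(-3/35) = -4.9171°
wrap1 = π − 2β = 189.8342°
wrap2 = π + 2β = 170.1658°

wrap1=189.83_deg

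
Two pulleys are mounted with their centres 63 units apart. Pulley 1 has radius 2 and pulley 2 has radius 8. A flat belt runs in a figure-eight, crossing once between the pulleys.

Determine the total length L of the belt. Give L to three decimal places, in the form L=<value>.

L=159.007

crossed belt: β = asin((r1+r2)/C) = asin(10/63) = 9.1332°
wrap1 = wrap2 = π + 2β = 198.2664°
tangent length = C·cosβ = 62.2013
L = (r1+r2)·wrap + 2·C·cosβ = 10·3.4604 + 2·62.2013 = 159.0066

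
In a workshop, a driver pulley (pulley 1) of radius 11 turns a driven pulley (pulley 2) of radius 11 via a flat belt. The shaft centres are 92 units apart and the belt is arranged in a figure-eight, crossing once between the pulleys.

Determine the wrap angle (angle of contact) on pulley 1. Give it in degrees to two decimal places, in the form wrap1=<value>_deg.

wrap1=207.67_deg

crossed belt: β = asin((r1+r2)/C) = asin(22/92) = 13.8352°
wrap1 = wrap2 = π + 2β = 207.6704°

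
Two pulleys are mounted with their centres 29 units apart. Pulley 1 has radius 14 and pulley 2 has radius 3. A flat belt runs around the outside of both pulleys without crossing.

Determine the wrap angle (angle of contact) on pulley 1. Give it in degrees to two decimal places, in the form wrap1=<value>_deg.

wrap1=224.58_deg

open belt: β = asin((r2−r1)/C) = asin(-11/29) = -22.2910°
wrap1 = π − 2β = 224.5819°
wrap2 = π + 2β = 135.4181°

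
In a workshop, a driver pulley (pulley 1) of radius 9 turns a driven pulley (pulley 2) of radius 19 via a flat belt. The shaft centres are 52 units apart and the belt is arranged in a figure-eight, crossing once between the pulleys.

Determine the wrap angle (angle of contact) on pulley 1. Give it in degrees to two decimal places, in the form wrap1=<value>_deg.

wrap1=245.16_deg

crossed belt: β = asin((r1+r2)/C) = asin(28/52) = 32.5790°
wrap1 = wrap2 = π + 2β = 245.1579°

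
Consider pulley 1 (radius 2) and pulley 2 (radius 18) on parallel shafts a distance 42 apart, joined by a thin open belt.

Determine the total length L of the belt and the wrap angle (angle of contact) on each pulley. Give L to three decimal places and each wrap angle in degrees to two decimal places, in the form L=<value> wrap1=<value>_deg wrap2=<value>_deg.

open belt: β = asin((r2−r1)/C) = asin(16/42) = 22.3927°
wrap1 = π − 2β = 135.2146°
wrap2 = π + 2β = 224.7854°
tangent length = C·cosβ = 38.8330
L = r1·wrap1 + r2·wrap2 + 2·C·cosβ = 2·2.3599 + 18·3.9232 + 2·38.8330 = 153.0042

L=153.004 wrap1=135.21_deg wrap2=224.79_deg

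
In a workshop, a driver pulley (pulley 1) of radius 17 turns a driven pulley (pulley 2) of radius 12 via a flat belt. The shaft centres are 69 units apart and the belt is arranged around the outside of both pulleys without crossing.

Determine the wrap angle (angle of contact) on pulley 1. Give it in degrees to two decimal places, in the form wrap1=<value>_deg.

wrap1=188.31_deg

open belt: β = asin((r2−r1)/C) = asin(-5/69) = -4.1555°
wrap1 = π − 2β = 188.3110°
wrap2 = π + 2β = 171.6890°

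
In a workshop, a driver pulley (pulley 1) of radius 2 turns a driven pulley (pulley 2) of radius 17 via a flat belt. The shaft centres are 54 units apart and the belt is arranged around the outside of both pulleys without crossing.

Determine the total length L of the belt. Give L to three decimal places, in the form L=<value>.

L=171.884

open belt: β = asin((r2−r1)/C) = asin(15/54) = 16.1276°
wrap1 = π − 2β = 147.7448°
wrap2 = π + 2β = 212.2552°
tangent length = C·cosβ = 51.8748
L = r1·wrap1 + r2·wrap2 + 2·C·cosβ = 2·2.5786 + 17·3.7046 + 2·51.8748 = 171.8844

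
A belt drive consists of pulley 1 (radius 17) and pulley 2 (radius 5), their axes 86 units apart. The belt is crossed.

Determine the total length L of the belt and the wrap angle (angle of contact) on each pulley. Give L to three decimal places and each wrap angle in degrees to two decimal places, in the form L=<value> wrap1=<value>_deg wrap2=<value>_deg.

L=246.774 wrap1=209.64_deg wrap2=209.64_deg

crossed belt: β = asin((r1+r2)/C) = asin(22/86) = 14.8218°
wrap1 = wrap2 = π + 2β = 209.6436°
tangent length = C·cosβ = 83.1384
L = (r1+r2)·wrap + 2·C·cosβ = 22·3.6590 + 2·83.1384 = 246.7743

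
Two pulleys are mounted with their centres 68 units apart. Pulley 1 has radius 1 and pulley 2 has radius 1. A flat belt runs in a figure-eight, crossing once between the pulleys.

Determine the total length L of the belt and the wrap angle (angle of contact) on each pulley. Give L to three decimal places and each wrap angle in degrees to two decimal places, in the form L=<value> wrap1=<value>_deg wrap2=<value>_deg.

crossed belt: β = asin((r1+r2)/C) = asin(2/68) = 1.6854°
wrap1 = wrap2 = π + 2β = 183.3708°
tangent length = C·cosβ = 67.9706
L = (r1+r2)·wrap + 2·C·cosβ = 2·3.2004 + 2·67.9706 = 142.3420

L=142.342 wrap1=183.37_deg wrap2=183.37_deg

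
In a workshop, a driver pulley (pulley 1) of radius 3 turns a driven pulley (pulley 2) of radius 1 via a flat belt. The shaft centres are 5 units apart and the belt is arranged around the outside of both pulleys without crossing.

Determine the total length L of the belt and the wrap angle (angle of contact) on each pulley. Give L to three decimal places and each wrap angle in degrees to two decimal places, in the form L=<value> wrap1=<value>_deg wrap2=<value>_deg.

L=23.378 wrap1=227.16_deg wrap2=132.84_deg

open belt: β = asin((r2−r1)/C) = asin(-2/5) = -23.5782°
wrap1 = π − 2β = 227.1564°
wrap2 = π + 2β = 132.8436°
tangent length = C·cosβ = 4.5826
L = r1·wrap1 + r2·wrap2 + 2·C·cosβ = 3·3.9646 + 1·2.3186 + 2·4.5826 = 23.3776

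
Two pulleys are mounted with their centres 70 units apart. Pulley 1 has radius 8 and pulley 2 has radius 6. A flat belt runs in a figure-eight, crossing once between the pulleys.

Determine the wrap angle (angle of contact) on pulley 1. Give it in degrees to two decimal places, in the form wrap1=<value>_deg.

crossed belt: β = asin((r1+r2)/C) = asin(14/70) = 11.5370°
wrap1 = wrap2 = π + 2β = 203.0739°

wrap1=203.07_deg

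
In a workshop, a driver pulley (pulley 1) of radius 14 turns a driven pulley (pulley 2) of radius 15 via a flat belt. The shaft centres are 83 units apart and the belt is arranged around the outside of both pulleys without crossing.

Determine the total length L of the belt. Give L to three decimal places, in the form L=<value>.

open belt: β = asin((r2−r1)/C) = asin(1/83) = 0.6903°
wrap1 = π − 2β = 178.6193°
wrap2 = π + 2β = 181.3807°
tangent length = C·cosβ = 82.9940
L = r1·wrap1 + r2·wrap2 + 2·C·cosβ = 14·3.1175 + 15·3.1657 + 2·82.9940 = 257.1182

L=257.118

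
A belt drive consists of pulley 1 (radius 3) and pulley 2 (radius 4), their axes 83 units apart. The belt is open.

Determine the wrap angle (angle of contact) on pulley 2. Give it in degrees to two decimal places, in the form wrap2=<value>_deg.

open belt: β = asin((r2−r1)/C) = asin(1/83) = 0.6903°
wrap1 = π − 2β = 178.6193°
wrap2 = π + 2β = 181.3807°

wrap2=181.38_deg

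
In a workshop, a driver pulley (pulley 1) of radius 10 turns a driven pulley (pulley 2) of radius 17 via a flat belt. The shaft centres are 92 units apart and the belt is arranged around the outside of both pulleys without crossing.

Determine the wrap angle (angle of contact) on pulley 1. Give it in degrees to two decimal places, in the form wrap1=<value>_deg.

open belt: β = asin((r2−r1)/C) = asin(7/92) = 4.3637°
wrap1 = π − 2β = 171.2726°
wrap2 = π + 2β = 188.7274°

wrap1=171.27_deg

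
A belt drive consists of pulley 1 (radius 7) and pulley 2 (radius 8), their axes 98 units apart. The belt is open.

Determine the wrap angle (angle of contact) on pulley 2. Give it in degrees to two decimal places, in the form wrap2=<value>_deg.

open belt: β = asin((r2−r1)/C) = asin(1/98) = 0.5847°
wrap1 = π − 2β = 178.8307°
wrap2 = π + 2β = 181.1693°

wrap2=181.17_deg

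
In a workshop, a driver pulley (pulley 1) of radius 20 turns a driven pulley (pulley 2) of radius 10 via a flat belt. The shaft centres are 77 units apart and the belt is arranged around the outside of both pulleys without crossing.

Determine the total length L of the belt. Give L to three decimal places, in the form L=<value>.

L=249.548

open belt: β = asin((r2−r1)/C) = asin(-10/77) = -7.4621°
wrap1 = π − 2β = 194.9242°
wrap2 = π + 2β = 165.0758°
tangent length = C·cosβ = 76.3479
L = r1·wrap1 + r2·wrap2 + 2·C·cosβ = 20·3.4021 + 10·2.8811 + 2·76.3479 = 249.5483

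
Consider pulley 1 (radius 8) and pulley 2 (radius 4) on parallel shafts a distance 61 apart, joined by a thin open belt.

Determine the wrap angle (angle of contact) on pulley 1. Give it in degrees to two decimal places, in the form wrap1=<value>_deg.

wrap1=187.52_deg

open belt: β = asin((r2−r1)/C) = asin(-4/61) = -3.7598°
wrap1 = π − 2β = 187.5196°
wrap2 = π + 2β = 172.4804°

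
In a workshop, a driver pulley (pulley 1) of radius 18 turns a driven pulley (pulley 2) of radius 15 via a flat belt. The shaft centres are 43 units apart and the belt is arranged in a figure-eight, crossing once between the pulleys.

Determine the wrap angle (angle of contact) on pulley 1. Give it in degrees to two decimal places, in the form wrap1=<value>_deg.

wrap1=280.25_deg

crossed belt: β = asin((r1+r2)/C) = asin(33/43) = 50.1247°
wrap1 = wrap2 = π + 2β = 280.2494°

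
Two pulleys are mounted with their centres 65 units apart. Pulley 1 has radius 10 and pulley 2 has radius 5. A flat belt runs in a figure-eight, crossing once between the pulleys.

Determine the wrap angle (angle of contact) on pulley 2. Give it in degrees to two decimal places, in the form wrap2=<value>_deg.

crossed belt: β = asin((r1+r2)/C) = asin(15/65) = 13.3424°
wrap1 = wrap2 = π + 2β = 206.6847°

wrap2=206.68_deg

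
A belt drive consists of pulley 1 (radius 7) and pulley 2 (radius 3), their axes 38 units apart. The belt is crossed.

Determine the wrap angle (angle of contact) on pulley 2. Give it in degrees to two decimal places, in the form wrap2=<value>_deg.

crossed belt: β = asin((r1+r2)/C) = asin(10/38) = 15.2575°
wrap1 = wrap2 = π + 2β = 210.5150°

wrap2=210.52_deg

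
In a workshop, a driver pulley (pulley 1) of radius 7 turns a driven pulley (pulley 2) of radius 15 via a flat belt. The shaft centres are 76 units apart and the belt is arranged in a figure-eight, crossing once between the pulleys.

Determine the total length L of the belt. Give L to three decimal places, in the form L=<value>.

crossed belt: β = asin((r1+r2)/C) = asin(22/76) = 16.8264°
wrap1 = wrap2 = π + 2β = 213.6529°
tangent length = C·cosβ = 72.7461
L = (r1+r2)·wrap + 2·C·cosβ = 22·3.7289 + 2·72.7461 = 227.5291

L=227.529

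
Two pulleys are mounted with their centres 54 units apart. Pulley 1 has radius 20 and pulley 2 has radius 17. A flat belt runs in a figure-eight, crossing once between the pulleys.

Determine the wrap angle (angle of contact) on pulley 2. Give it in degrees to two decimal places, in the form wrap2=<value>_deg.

wrap2=266.50_deg

crossed belt: β = asin((r1+r2)/C) = asin(37/54) = 43.2502°
wrap1 = wrap2 = π + 2β = 266.5003°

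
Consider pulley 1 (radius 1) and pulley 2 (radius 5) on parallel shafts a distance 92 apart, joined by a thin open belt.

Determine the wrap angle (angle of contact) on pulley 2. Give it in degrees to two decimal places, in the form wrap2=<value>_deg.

wrap2=184.98_deg

open belt: β = asin((r2−r1)/C) = asin(4/92) = 2.4919°
wrap1 = π − 2β = 175.0162°
wrap2 = π + 2β = 184.9838°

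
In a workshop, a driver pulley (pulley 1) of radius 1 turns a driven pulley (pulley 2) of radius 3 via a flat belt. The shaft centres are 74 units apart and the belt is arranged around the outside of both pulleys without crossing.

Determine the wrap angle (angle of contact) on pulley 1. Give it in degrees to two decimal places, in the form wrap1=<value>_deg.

wrap1=176.90_deg

open belt: β = asin((r2−r1)/C) = asin(2/74) = 1.5487°
wrap1 = π − 2β = 176.9026°
wrap2 = π + 2β = 183.0974°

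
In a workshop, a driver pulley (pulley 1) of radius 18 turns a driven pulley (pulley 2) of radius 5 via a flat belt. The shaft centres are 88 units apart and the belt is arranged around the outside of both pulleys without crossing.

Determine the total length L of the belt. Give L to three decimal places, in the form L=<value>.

open belt: β = asin((r2−r1)/C) = asin(-13/88) = -8.4952°
wrap1 = π − 2β = 196.9905°
wrap2 = π + 2β = 163.0095°
tangent length = C·cosβ = 87.0345
L = r1·wrap1 + r2·wrap2 + 2·C·cosβ = 18·3.4381 + 5·2.8451 + 2·87.0345 = 250.1806

L=250.181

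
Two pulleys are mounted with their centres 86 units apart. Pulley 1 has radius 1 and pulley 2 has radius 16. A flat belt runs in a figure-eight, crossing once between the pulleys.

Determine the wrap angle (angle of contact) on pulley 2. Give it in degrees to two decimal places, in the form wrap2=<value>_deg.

wrap2=202.80_deg

crossed belt: β = asin((r1+r2)/C) = asin(17/86) = 11.4010°
wrap1 = wrap2 = π + 2β = 202.8020°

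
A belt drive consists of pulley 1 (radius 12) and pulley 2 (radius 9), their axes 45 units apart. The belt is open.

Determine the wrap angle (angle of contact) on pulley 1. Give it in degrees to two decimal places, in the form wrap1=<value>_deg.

open belt: β = asin((r2−r1)/C) = asin(-3/45) = -3.8226°
wrap1 = π − 2β = 187.6451°
wrap2 = π + 2β = 172.3549°

wrap1=187.65_deg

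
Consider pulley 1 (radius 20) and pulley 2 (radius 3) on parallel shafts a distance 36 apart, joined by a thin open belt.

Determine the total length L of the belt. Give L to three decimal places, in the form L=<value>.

open belt: β = asin((r2−r1)/C) = asin(-17/36) = -28.1786°
wrap1 = π − 2β = 236.3573°
wrap2 = π + 2β = 123.6427°
tangent length = C·cosβ = 31.7333
L = r1·wrap1 + r2·wrap2 + 2·C·cosβ = 20·4.1252 + 3·2.1580 + 2·31.7333 = 152.4447

L=152.445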